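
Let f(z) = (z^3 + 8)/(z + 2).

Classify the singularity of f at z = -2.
The numerator vanishes at z = -2 ((-2)^3 = -8), so it is divisible by z + 2:
  z^3 + 8 = (z + 2)*(z^2 - 2*z + 4)
Hence for z ≠ -2, f(z) = z^2 - 2*z + 4, a polynomial, and lim_{z→-2} f(z) = 12 is finite.
So the singularity is removable.

Final answer: removable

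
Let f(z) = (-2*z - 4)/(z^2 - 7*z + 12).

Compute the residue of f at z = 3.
Write f(z) = P(z)/Q(z) with P(z) = -2*z - 4 and Q(z) = z^2 - 7*z + 12.
The denominator factors as Q(z) = (z - 4)*(z - 3), so z = 3 is a simple zero of Q and P is analytic there; z = 3 is therefore a simple pole and
  Res(f, z₀) = P(z₀)/Q'(z₀).

Q'(z) = 2*z - 7, so Q'(3) = -1.
P(3) = -10.

Res(f, 3) = (-10)/(-1) = 10

Final answer: 10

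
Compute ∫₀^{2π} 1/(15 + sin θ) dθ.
sqrt(14)*pi/28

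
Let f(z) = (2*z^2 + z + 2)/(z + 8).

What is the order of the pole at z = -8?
Factor the denominator:
  z + 8 = (z + 8)

The numerator P(z) = 2*z^2 + z + 2 has P(-8) = 122 ≠ 0, so no factor of (z + 8) cancels.
Near z = -8 we can therefore write f(z) = g(z)/(z + 8) with g analytic at -8 and g(-8) ≠ 0 (g is just the numerator).

Hence z = -8 is a pole of order 1.

Final answer: 1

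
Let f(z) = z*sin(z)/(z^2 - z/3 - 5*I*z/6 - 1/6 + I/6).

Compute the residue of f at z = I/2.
Write f(z) = P(z)/Q(z) with P(z) = z*sin(z) and Q(z) = z^2 - z/3 - 5*I*z/6 - 1/6 + I/6.
The denominator factors as Q(z) = (z - I/2)*(z - 1/3 - I/3), so z = I/2 is a simple zero of Q and P is analytic there; z = I/2 is therefore a simple pole and
  Res(f, z₀) = P(z₀)/Q'(z₀).

Q'(z) = 2*z - 1/3 - 5*I/6, so Q'(I/2) = -1/3 + I/6.
P(I/2) = -sinh(1/2)/2.

Res(f, I/2) = (-sinh(1/2)/2)/(-1/3 + I/6) = (6/5 + 3*I/5)*sinh(1/2)

Final answer: (6/5 + 3*I/5)*sinh(1/2)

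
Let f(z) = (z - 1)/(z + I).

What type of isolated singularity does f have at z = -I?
Write f(z) = g(z)/(z + I) with g(z) = z - 1.
g is entire and g(-I) = -1 - I ≠ 0, so no factor of (z + I) cancels: the Laurent expansion of f about z = -I starts at the power -1, i.e. lim_{z→z₀} (z - z₀) f(z) = -1 - I is finite and nonzero.
So z = -I is a pole of order 1.

Final answer: pole of order 1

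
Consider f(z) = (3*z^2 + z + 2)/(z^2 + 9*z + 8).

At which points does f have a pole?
The singularities of f are the zeros of the denominator. Factoring,
  z^2 + 9*z + 8 = (z + 8)*(z + 1)
so the candidates are z = -8, z = -1.

Check the numerator P(z) = 3*z^2 + z + 2 at each one:
  P(-8) = 186 ≠ 0, so z = -8 is a (simple) pole.
  P(-1) = 4 ≠ 0, so z = -1 is a (simple) pole.

Poles of f: {-8, -1}

Final answer: {-8, -1}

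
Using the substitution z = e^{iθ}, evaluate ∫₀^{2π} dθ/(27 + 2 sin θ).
Call the integral J. The integrand is 2π-periodic and we integrate over a full period, so shifting θ does not change the value (θ → θ + π/2 turns sin θ into cos θ). Hence
  J = ∫₀^{2π} dθ/(27 + 2 cos θ).
Put z = e^{iθ}: then cos θ = (z + 1/z)/2, dθ = dz/(iz), and z runs once counterclockwise around |z| = 1:
  J = ∮_{|z|=1} 1/(27 + 2*(z + 1/z)/2) · dz/(iz) = (2/i) ∮_{|z|=1} dz/(2*z^2 + 54*z + 2).
The roots of 2*z^2 + 54*z + 2 are z = (-27 ± sqrt(27^2 - 2^2))/2, with sqrt(725) = 5*sqrt(29); their product is 1, so only z₊ = -27/2 + 5*sqrt(29)/2 lies inside the unit circle (z₋ = -27/2 - 5*sqrt(29)/2 lies outside).
z₊ is a simple zero of q(z) = 2*z^2 + 54*z + 2, so Res(1/q, z₊) = 1/q'(z₊) with q'(z) = 4*z + 54; and q'(z₊) = 2*(z₊ - z₋) = 10*sqrt(29).
Therefore J = (2/i) · 2πi · 1/(10*sqrt(29)) = 2*pi/(5*sqrt(29)) = 2*sqrt(29)*pi/145

Final answer: 2*sqrt(29)*pi/145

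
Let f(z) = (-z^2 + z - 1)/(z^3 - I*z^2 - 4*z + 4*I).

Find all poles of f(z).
The singularities of f are the zeros of the denominator. Factoring,
  z^3 - I*z^2 - 4*z + 4*I = (z - 2)*(z + 2)*(z - I)
so the candidates are z = 2, z = -2, z = I.

Check the numerator P(z) = -z^2 + z - 1 at each one:
  P(2) = -3 ≠ 0, so z = 2 is a (simple) pole.
  P(-2) = -7 ≠ 0, so z = -2 is a (simple) pole.
  P(I) = I ≠ 0, so z = I is a (simple) pole.

Poles of f: {-2, I, 2}

Final answer: {-2, I, 2}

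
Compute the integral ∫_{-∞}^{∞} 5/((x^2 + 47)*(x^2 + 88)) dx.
5*pi*(-47*sqrt(22) + 44*sqrt(47))/84788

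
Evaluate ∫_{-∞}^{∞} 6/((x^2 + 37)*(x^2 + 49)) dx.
Let f(z) = 6/((z^2 + 37)*(z^2 + 49)). The denominator has no real zeros and deg Q - deg P = 4 ≥ 2, so the integral of f over the upper semicircle |z| = R tends to 0 as R → ∞. Closing the contour in the upper half-plane,
  ∫_{-∞}^{∞} f(x) dx = 2πi · Σ Res(f, z_k)  over the poles with Im z_k > 0.

Zeros of the denominator: z^2 + 49 = 0 gives z = ±7*I; z^2 + 37 = 0 gives z = ±sqrt(37)*I.
Upper half-plane: z = 7*I, z = sqrt(37)*I (simple).

Each pole is a simple zero of Q(z) = z^4 + 86*z^2 + 1813, so Res(f, z₀) = P(z₀)/Q'(z₀) with P(z) = 6, Q'(z) = 4*z^3 + 172*z:
  Res(f, 7*I) = (6)/(-168*I) = I/28
  Res(f, sqrt(37)*I) = (6)/(24*sqrt(37)*I) = -sqrt(37)*I/148

Sum of residues: I*(37 - 7*sqrt(37))/1036
∫_{-∞}^{∞} f(x) dx = 2πi · (I*(37 - 7*sqrt(37))/1036) = pi*(-37 + 7*sqrt(37))/518

Final answer: pi*(-37 + 7*sqrt(37))/518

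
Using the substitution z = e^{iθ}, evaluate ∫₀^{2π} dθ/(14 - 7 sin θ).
Call the integral J. The integrand is 2π-periodic and we integrate over a full period, so shifting θ does not change the value (θ → θ + π/2 turns sin θ into cos θ; θ → θ + π flips the sign of the trig term). Hence
  J = ∫₀^{2π} dθ/(14 + 7 cos θ).
Put z = e^{iθ}: then cos θ = (z + 1/z)/2, dθ = dz/(iz), and z runs once counterclockwise around |z| = 1:
  J = ∮_{|z|=1} 1/(14 + 7*(z + 1/z)/2) · dz/(iz) = (2/i) ∮_{|z|=1} dz/(7*z^2 + 28*z + 7).
The roots of 7*z^2 + 28*z + 7 are z = (-14 ± sqrt(14^2 - 7^2))/7, with sqrt(147) = 7*sqrt(3); their product is 1, so only z₊ = -2 + sqrt(3) lies inside the unit circle (z₋ = -2 - sqrt(3) lies outside).
z₊ is a simple zero of q(z) = 7*z^2 + 28*z + 7, so Res(1/q, z₊) = 1/q'(z₊) with q'(z) = 14*z + 28; and q'(z₊) = 7*(z₊ - z₋) = 14*sqrt(3).
Therefore J = (2/i) · 2πi · 1/(14*sqrt(3)) = 2*pi/(7*sqrt(3)) = 2*sqrt(3)*pi/21

Final answer: 2*sqrt(3)*pi/21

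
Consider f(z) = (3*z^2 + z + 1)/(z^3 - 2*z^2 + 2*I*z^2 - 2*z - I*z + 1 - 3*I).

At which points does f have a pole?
The singularities of f are the zeros of the denominator. Factoring,
  z^3 - 2*z^2 + 2*I*z^2 - 2*z - I*z + 1 - 3*I = (z + 1)*(z - 2 + I)*(z - 1 + I)
so the candidates are z = -1, z = 2 - I, z = 1 - I.

Check the numerator P(z) = 3*z^2 + z + 1 at each one:
  P(-1) = 3 ≠ 0, so z = -1 is a (simple) pole.
  P(2 - I) = 12 - 13*I ≠ 0, so z = 2 - I is a (simple) pole.
  P(1 - I) = 2 - 7*I ≠ 0, so z = 1 - I is a (simple) pole.

Poles of f: {-1, 1 - I, 2 - I}

Final answer: {-1, 1 - I, 2 - I}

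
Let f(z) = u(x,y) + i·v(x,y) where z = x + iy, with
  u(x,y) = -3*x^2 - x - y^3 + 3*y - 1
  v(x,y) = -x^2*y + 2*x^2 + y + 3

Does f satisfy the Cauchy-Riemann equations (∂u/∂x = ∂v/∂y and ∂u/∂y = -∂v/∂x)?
∂u/∂x = -6*x - 1
∂v/∂y = 1 - x^2
∂u/∂y = 3 - 3*y^2
∂v/∂x = -2*x*y + 4*x
∂u/∂x ≠ ∂v/∂y and ∂u/∂y ≠ -∂v/∂x; the Cauchy-Riemann equations are not satisfied, so f is not analytic.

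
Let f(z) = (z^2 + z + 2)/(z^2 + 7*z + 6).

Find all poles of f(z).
The singularities of f are the zeros of the denominator. Factoring,
  z^2 + 7*z + 6 = (z + 6)*(z + 1)
so the candidates are z = -6, z = -1.

Check the numerator P(z) = z^2 + z + 2 at each one:
  P(-6) = 32 ≠ 0, so z = -6 is a (simple) pole.
  P(-1) = 2 ≠ 0, so z = -1 is a (simple) pole.

Poles of f: {-6, -1}

Final answer: {-6, -1}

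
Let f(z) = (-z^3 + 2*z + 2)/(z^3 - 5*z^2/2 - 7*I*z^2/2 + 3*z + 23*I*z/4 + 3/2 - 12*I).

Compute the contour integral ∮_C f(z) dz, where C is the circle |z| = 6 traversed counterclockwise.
By the residue theorem, ∮_C f(z) dz = 2πi · (sum of the residues of f at the poles inside |z| = 6).

The denominator factors as (z - 1 + 3*I/2)*(z - 3/2 - 3*I)*(z - 2*I), so the singularities of f are simple poles at z = 1 - 3*I/2, z = 3/2 + 3*I, z = 2*I.
  |1 - 3*I/2|² = 13/4 < 36 = 6², so this pole is inside the contour.
  |3/2 + 3*I|² = 45/4 < 36 = 6², so this pole is inside the contour.
  |2*I|² = 4 < 36 = 6², so this pole is inside the contour.

With P(z) = -z^3 + 2*z + 2 and Q(z) = z^3 - 5*z^2/2 - 7*I*z^2/2 + 3*z + 23*I*z/4 + 3/2 - 12*I, each pole is simple, so Res(f, z₀) = P(z₀)/Q'(z₀) with Q'(z) = 3*z^2 - 5*z - 7*I*z + 3 + 23*I/4.
  Res(f, 1 - 3*I/2) = P(1 - 3*I/2)/Q'(1 - 3*I/2) = (39/4 - 15*I/8)/(-65/4 - 11*I/4) = -4905/8692 + 1833*I/8692
  Res(f, 3/2 + 3*I) = P(3/2 + 3*I)/Q'(3/2 + 3*I) = (337/8 + 51*I/4)/(-15/4 + 29*I/4) = -2097/2132 - 11303*I/2132
  Res(f, 2*I) = P(2*I)/Q'(2*I) = (2 + 12*I)/(5 - 17*I/4) = -656/689 + 1096*I/689

Sum of residues inside C: -5/2 - 7*I/2
∮_C f(z) dz = 2πi · (-5/2 - 7*I/2) = pi*(7 - 5*I)

Final answer: pi*(7 - 5*I)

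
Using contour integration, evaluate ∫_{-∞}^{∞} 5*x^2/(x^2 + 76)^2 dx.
5*sqrt(19)*pi/76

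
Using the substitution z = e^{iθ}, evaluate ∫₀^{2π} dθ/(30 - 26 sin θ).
Call the integral J. The integrand is 2π-periodic and we integrate over a full period, so shifting θ does not change the value (θ → θ + π/2 turns sin θ into cos θ; θ → θ + π flips the sign of the trig term). Hence
  J = ∫₀^{2π} dθ/(30 + 26 cos θ).
Put z = e^{iθ}: then cos θ = (z + 1/z)/2, dθ = dz/(iz), and z runs once counterclockwise around |z| = 1:
  J = ∮_{|z|=1} 1/(30 + 26*(z + 1/z)/2) · dz/(iz) = (2/i) ∮_{|z|=1} dz/(26*z^2 + 60*z + 26).
The roots of 26*z^2 + 60*z + 26 are z = (-30 ± sqrt(30^2 - 26^2))/26, with sqrt(224) = 4*sqrt(14); their product is 1, so only z₊ = -15/13 + 2*sqrt(14)/13 lies inside the unit circle (z₋ = -15/13 - 2*sqrt(14)/13 lies outside).
z₊ is a simple zero of q(z) = 26*z^2 + 60*z + 26, so Res(1/q, z₊) = 1/q'(z₊) with q'(z) = 52*z + 60; and q'(z₊) = 26*(z₊ - z₋) = 8*sqrt(14).
Therefore J = (2/i) · 2πi · 1/(8*sqrt(14)) = 2*pi/(4*sqrt(14)) = sqrt(14)*pi/28

Final answer: sqrt(14)*pi/28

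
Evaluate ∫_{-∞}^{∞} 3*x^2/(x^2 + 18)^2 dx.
Let f(z) = 3*z^2/(z^2 + 18)^2. The denominator has no real zeros and deg Q - deg P = 2 ≥ 2, so the integral of f over the upper semicircle |z| = R tends to 0 as R → ∞. Closing the contour in the upper half-plane,
  ∫_{-∞}^{∞} f(x) dx = 2πi · Σ Res(f, z_k)  over the poles with Im z_k > 0.

Zeros of the denominator: z^2 + 18 = 0 gives z = ±3*sqrt(2)*I.
Upper half-plane: z = 3*sqrt(2)*I (a pole of order 2).

Write f(z) = g(z)/(z - 3*sqrt(2)*I)^2 with g(z) = 3*z^2/(z + 3*sqrt(2)*I)^2. For a double pole, Res(f, z₀) = g'(z₀):
  g'(z) = 18*sqrt(2)*I*z/(z + 3*sqrt(2)*I)^3
  Res(f, 3*sqrt(2)*I) = g'(3*sqrt(2)*I) = -sqrt(2)*I/8

∫_{-∞}^{∞} f(x) dx = 2πi · (-sqrt(2)*I/8) = sqrt(2)*pi/4

Final answer: sqrt(2)*pi/4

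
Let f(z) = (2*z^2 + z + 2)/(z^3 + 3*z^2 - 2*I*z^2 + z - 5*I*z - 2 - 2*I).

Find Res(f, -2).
4/5 - 12*I/5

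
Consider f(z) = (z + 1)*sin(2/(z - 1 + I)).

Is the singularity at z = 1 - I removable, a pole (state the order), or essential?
Let u = z - 1 + I. Then
  sin(2/u) = Σ_{k≥0} (-1)^k (2)^(2k+1)/((2k+1)!·u^(2k+1)) = 2/u - 4/(3*u^3) + 4/(15*u^5) + ...
which has infinitely many negative powers of u, so sin(2/(z - 1 + I)) has an essential singularity at z = 1 - I.
The extra factor z + 1 is a nonzero polynomial; if the product had at most a pole at z = 1 - I, dividing by that polynomial would leave sin(2/(z - 1 + I)) with at most a pole too — contradiction. (Equivalently, the product's Laurent series still has infinitely many negative powers.)
So the singularity is essential.

Final answer: essential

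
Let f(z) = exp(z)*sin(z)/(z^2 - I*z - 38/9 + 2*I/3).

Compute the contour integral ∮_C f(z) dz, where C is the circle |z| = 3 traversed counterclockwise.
By the residue theorem, ∮_C f(z) dz = 2πi · (sum of the residues of f at the poles inside |z| = 3).

The denominator factors as (z - 2 - I/3)*(z + 2 - 2*I/3), so the singularities of f are simple poles at z = 2 + I/3, z = -2 + 2*I/3.
  |2 + I/3|² = 37/9 < 9 = 3², so this pole is inside the contour.
  |-2 + 2*I/3|² = 40/9 < 9 = 3², so this pole is inside the contour.

With P(z) = exp(z)*sin(z) and Q(z) = z^2 - I*z - 38/9 + 2*I/3, each pole is simple, so Res(f, z₀) = P(z₀)/Q'(z₀) with Q'(z) = 2*z - I.
  Res(f, 2 + I/3) = P(2 + I/3)/Q'(2 + I/3) = (exp(2 + I/3)*sin(2 + I/3))/(4 - I/3) = (36/145 + 3*I/145)*exp(2 + I/3)*sin(2 + I/3)
  Res(f, -2 + 2*I/3) = P(-2 + 2*I/3)/Q'(-2 + 2*I/3) = (-exp(-2 + 2*I/3)*sin(2 - 2*I/3))/(-4 + I/3) = (36/145 + 3*I/145)*exp(-2 + 2*I/3)*sin(2 - 2*I/3)

Sum of residues inside C: (36/145 + 3*I/145)*exp(-2 + 2*I/3)*sin(2 - 2*I/3) + (36/145 + 3*I/145)*exp(2 + I/3)*sin(2 + I/3)
∮_C f(z) dz = 2πi · ((36/145 + 3*I/145)*exp(-2 + 2*I/3)*sin(2 - 2*I/3) + (36/145 + 3*I/145)*exp(2 + I/3)*sin(2 + I/3)) = pi*(-6/145 + 72*I/145)*exp(-2 + 2*I/3)*sin(2 - 2*I/3) + pi*(-6/145 + 72*I/145)*exp(2 + I/3)*sin(2 + I/3)

Final answer: pi*(-6/145 + 72*I/145)*exp(-2 + 2*I/3)*sin(2 - 2*I/3) + pi*(-6/145 + 72*I/145)*exp(2 + I/3)*sin(2 + I/3)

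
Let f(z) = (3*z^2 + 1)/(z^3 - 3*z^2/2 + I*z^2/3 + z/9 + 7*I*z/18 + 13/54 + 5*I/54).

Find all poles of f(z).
The singularities of f are the zeros of the denominator. Factoring,
  z^3 - 3*z^2/2 + I*z^2/3 + z/9 + 7*I*z/18 + 13/54 + 5*I/54 = (z - 3/2 + 2*I/3)*(z + 1/3)*(z - 1/3 - I/3)
so the candidates are z = 3/2 - 2*I/3, z = -1/3, z = 1/3 + I/3.

Check the numerator P(z) = 3*z^2 + 1 at each one:
  P(3/2 - 2*I/3) = 77/12 - 6*I ≠ 0, so z = 3/2 - 2*I/3 is a (simple) pole.
  P(-1/3) = 4/3 ≠ 0, so z = -1/3 is a (simple) pole.
  P(1/3 + I/3) = 1 + 2*I/3 ≠ 0, so z = 1/3 + I/3 is a (simple) pole.

Poles of f: {-1/3, 1/3 + I/3, 3/2 - 2*I/3}

Final answer: {-1/3, 1/3 + I/3, 3/2 - 2*I/3}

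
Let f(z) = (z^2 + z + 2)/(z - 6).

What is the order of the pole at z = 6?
1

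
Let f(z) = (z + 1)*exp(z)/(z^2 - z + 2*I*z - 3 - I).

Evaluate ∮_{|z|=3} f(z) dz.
By the residue theorem, ∮_C f(z) dz = 2πi · (sum of the residues of f at the poles inside |z| = 3).

The denominator factors as (z - 2 + I)*(z + 1 + I), so the singularities of f are simple poles at z = 2 - I, z = -1 - I.
  |2 - I|² = 5 < 9 = 3², so this pole is inside the contour.
  |-1 - I|² = 2 < 9 = 3², so this pole is inside the contour.

With P(z) = (z + 1)*exp(z) and Q(z) = z^2 - z + 2*I*z - 3 - I, each pole is simple, so Res(f, z₀) = P(z₀)/Q'(z₀) with Q'(z) = 2*z - 1 + 2*I.
  Res(f, 2 - I) = P(2 - I)/Q'(2 - I) = ((3 - I)*exp(2 - I))/(3) = (1 - I/3)*exp(2 - I)
  Res(f, -1 - I) = P(-1 - I)/Q'(-1 - I) = (-I*exp(-1 - I))/(-3) = I*exp(-1 - I)/3

Sum of residues inside C: (1 - I/3)*exp(2 - I) + I*exp(-1 - I)/3
∮_C f(z) dz = 2πi · ((1 - I/3)*exp(2 - I) + I*exp(-1 - I)/3) = -2*pi*exp(-1 - I)/3 + pi*(2/3 + 2*I)*exp(2 - I)

Final answer: -2*pi*exp(-1 - I)/3 + pi*(2/3 + 2*I)*exp(2 - I)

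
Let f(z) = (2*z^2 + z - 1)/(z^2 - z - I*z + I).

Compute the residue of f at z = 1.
Write f(z) = P(z)/Q(z) with P(z) = 2*z^2 + z - 1 and Q(z) = z^2 - z - I*z + I.
The denominator factors as Q(z) = (z - 1)*(z - I), so z = 1 is a simple zero of Q and P is analytic there; z = 1 is therefore a simple pole and
  Res(f, z₀) = P(z₀)/Q'(z₀).

Q'(z) = 2*z - 1 - I, so Q'(1) = 1 - I.
P(1) = 2.

Res(f, 1) = (2)/(1 - I) = 1 + I

Final answer: 1 + I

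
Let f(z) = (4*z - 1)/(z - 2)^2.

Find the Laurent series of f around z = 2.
Put w = z - (2), i.e. z = w + 2. The denominator is w^2, so it suffices to rewrite the numerator in powers of w.

P(z) = 4*z - 1
P(w + 2) = 7 + 4*w

Dividing each term by w^2:
  f = 7/w^2 + 4/w

Substituting back w = z - 2:
  f(z) = 7/(z - 2)^2 + 4/(z - 2)

The series is finite because the numerator is a polynomial; the negative powers form the principal part, and the coefficient of 1/(z - 2) gives Res(f, 2) = 4.

Final answer: 7/(z - 2)^2 + 4/(z - 2)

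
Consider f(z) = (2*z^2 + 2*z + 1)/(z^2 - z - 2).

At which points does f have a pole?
The singularities of f are the zeros of the denominator. Factoring,
  z^2 - z - 2 = (z - 2)*(z + 1)
so the candidates are z = 2, z = -1.

Check the numerator P(z) = 2*z^2 + 2*z + 1 at each one:
  P(2) = 13 ≠ 0, so z = 2 is a (simple) pole.
  P(-1) = 1 ≠ 0, so z = -1 is a (simple) pole.

Poles of f: {-1, 2}

Final answer: {-1, 2}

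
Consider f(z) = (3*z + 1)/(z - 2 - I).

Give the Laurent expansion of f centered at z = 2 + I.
Put w = z - (2 + I), i.e. z = w + 2 + I. The denominator is w, so it suffices to rewrite the numerator in powers of w.

P(z) = 3*z + 1
P(w + 2 + I) = 7 + 3*I + 3*w

Dividing each term by w:
  f = (7 + 3*I)/w + 3

Substituting back w = z - 2 - I:
  f(z) = (7 + 3*I)/(z - 2 - I) + 3

The series is finite because the numerator is a polynomial; the negative powers form the principal part, and the coefficient of 1/(z - 2 - I) gives Res(f, 2 + I) = 7 + 3*I.

Final answer: (7 + 3*I)/(z - 2 - I) + 3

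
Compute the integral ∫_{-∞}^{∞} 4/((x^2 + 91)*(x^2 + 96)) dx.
Let f(z) = 4/((z^2 + 91)*(z^2 + 96)). The denominator has no real zeros and deg Q - deg P = 4 ≥ 2, so the integral of f over the upper semicircle |z| = R tends to 0 as R → ∞. Closing the contour in the upper half-plane,
  ∫_{-∞}^{∞} f(x) dx = 2πi · Σ Res(f, z_k)  over the poles with Im z_k > 0.

Zeros of the denominator: z^2 + 91 = 0 gives z = ±sqrt(91)*I; z^2 + 96 = 0 gives z = ±4*sqrt(6)*I.
Upper half-plane: z = 4*sqrt(6)*I, z = sqrt(91)*I (simple).

Each pole is a simple zero of Q(z) = z^4 + 187*z^2 + 8736, so Res(f, z₀) = P(z₀)/Q'(z₀) with P(z) = 4, Q'(z) = 4*z^3 + 374*z:
  Res(f, 4*sqrt(6)*I) = (4)/(-40*sqrt(6)*I) = sqrt(6)*I/60
  Res(f, sqrt(91)*I) = (4)/(10*sqrt(91)*I) = -2*sqrt(91)*I/455

Sum of residues: I*(-24*sqrt(91) + 91*sqrt(6))/5460
∫_{-∞}^{∞} f(x) dx = 2πi · (I*(-24*sqrt(91) + 91*sqrt(6))/5460) = pi*(-91*sqrt(6) + 24*sqrt(91))/2730

Final answer: pi*(-91*sqrt(6) + 24*sqrt(91))/2730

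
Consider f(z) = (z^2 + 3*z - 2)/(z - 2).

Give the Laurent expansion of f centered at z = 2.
Put w = z - (2), i.e. z = w + 2. The denominator is w, so it suffices to rewrite the numerator in powers of w.

P(z) = z^2 + 3*z - 2
P(w + 2) = 8 + 7*w + w^2

Dividing each term by w:
  f = 8/w + 7 + w

Substituting back w = z - 2:
  f(z) = 8/(z - 2) + 7 + (z - 2)

The series is finite because the numerator is a polynomial; the negative powers form the principal part, and the coefficient of 1/(z - 2) gives Res(f, 2) = 8.

Final answer: 8/(z - 2) + 7 + (z - 2)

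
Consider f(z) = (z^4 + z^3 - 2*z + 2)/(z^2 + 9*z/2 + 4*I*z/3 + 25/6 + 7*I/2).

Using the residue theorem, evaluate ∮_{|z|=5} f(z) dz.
By the residue theorem, ∮_C f(z) dz = 2πi · (sum of the residues of f at the poles inside |z| = 5).

The denominator factors as (z + 3/2 + I)*(z + 3 + I/3), so the singularities of f are simple poles at z = -3/2 - I, z = -3 - I/3.
  |-3/2 - I|² = 13/4 < 25 = 5², so this pole is inside the contour.
  |-3 - I/3|² = 82/9 < 25 = 5², so this pole is inside the contour.

With P(z) = z^4 + z^3 - 2*z + 2 and Q(z) = z^2 + 9*z/2 + 4*I*z/3 + 25/6 + 7*I/2, each pole is simple, so Res(f, z₀) = P(z₀)/Q'(z₀) with Q'(z) = 2*z + 9/2 + 4*I/3.
  Res(f, -3/2 - I) = P(-3/2 - I)/Q'(-3/2 - I) = (-21/16 + 15*I/4)/(3/2 - 2*I/3) = -1287/776 + 171*I/97
  Res(f, -3 - I/3) = P(-3 - I/3)/Q'(-3 - I/3) = (4618/81 + 736*I/27)/(-3/2 + 2*I/3) = -21820/873 - 76688*I/2619

Sum of residues inside C: -1919/72 - 743*I/27
∮_C f(z) dz = 2πi · (-1919/72 - 743*I/27) = pi*(1486/27 - 1919*I/36)

Final answer: pi*(1486/27 - 1919*I/36)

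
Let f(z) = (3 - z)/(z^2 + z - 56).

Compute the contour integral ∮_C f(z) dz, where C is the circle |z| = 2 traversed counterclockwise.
0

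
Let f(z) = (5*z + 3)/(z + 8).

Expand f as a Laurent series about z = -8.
Put w = z - (-8), i.e. z = w - 8. The denominator is w, so it suffices to rewrite the numerator in powers of w.

P(z) = 5*z + 3
P(w - 8) = -37 + 5*w

Dividing each term by w:
  f = -37/w + 5

Substituting back w = z + 8:
  f(z) = -37/(z + 8) + 5

The series is finite because the numerator is a polynomial; the negative powers form the principal part, and the coefficient of 1/(z + 8) gives Res(f, -8) = -37.

Final answer: -37/(z + 8) + 5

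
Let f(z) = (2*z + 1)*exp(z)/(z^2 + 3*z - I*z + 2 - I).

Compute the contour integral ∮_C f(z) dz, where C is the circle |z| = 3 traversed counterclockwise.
By the residue theorem, ∮_C f(z) dz = 2πi · (sum of the residues of f at the poles inside |z| = 3).

The denominator factors as (z + 2 - I)*(z + 1), so the singularities of f are simple poles at z = -2 + I, z = -1.
  |-2 + I|² = 5 < 9 = 3², so this pole is inside the contour.
  |-1|² = 1 < 9 = 3², so this pole is inside the contour.

With P(z) = (2*z + 1)*exp(z) and Q(z) = z^2 + 3*z - I*z + 2 - I, each pole is simple, so Res(f, z₀) = P(z₀)/Q'(z₀) with Q'(z) = 2*z + 3 - I.
  Res(f, -2 + I) = P(-2 + I)/Q'(-2 + I) = ((-3 + 2*I)*exp(-2 + I))/(-1 + I) = (5/2 + I/2)*exp(-2 + I)
  Res(f, -1) = P(-1)/Q'(-1) = (-exp(-1))/(1 - I) = (-1/2 - I/2)*exp(-1)

Sum of residues inside C: (-1/2 - I/2)*exp(-1) + (5/2 + I/2)*exp(-2 + I)
∮_C f(z) dz = 2πi · ((-1/2 - I/2)*exp(-1) + (5/2 + I/2)*exp(-2 + I)) = pi*(1 - I)*exp(-1) + pi*(-1 + 5*I)*exp(-2 + I)

Final answer: pi*(1 - I)*exp(-1) + pi*(-1 + 5*I)*exp(-2 + I)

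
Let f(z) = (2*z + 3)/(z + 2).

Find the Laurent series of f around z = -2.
-1/(z + 2) + 2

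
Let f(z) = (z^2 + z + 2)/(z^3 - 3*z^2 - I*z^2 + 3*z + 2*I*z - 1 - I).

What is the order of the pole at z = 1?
Factor the denominator:
  z^3 - 3*z^2 - I*z^2 + 3*z + 2*I*z - 1 - I = (z - 1)^2*(z - 1 - I)

The numerator P(z) = z^2 + z + 2 has P(1) = 4 ≠ 0, so no factor of (z - 1) cancels.
Near z = 1 we can therefore write f(z) = g(z)/(z - 1)^2 with g analytic at 1 and g(1) ≠ 0 (g is the numerator divided by the remaining denominator factors).

Hence z = 1 is a pole of order 2.

Final answer: 2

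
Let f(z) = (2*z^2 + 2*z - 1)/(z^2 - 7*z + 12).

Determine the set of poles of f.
The singularities of f are the zeros of the denominator. Factoring,
  z^2 - 7*z + 12 = (z - 4)*(z - 3)
so the candidates are z = 4, z = 3.

Check the numerator P(z) = 2*z^2 + 2*z - 1 at each one:
  P(4) = 39 ≠ 0, so z = 4 is a (simple) pole.
  P(3) = 23 ≠ 0, so z = 3 is a (simple) pole.

Poles of f: {3, 4}

Final answer: {3, 4}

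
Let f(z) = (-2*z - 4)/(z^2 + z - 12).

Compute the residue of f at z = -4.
Write f(z) = P(z)/Q(z) with P(z) = -2*z - 4 and Q(z) = z^2 + z - 12.
The denominator factors as Q(z) = (z + 4)*(z - 3), so z = -4 is a simple zero of Q and P is analytic there; z = -4 is therefore a simple pole and
  Res(f, z₀) = P(z₀)/Q'(z₀).

Q'(z) = 2*z + 1, so Q'(-4) = -7.
P(-4) = 4.

Res(f, -4) = (4)/(-7) = -4/7

Final answer: -4/7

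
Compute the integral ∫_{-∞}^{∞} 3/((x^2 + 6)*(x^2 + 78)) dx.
pi*(-sqrt(78) + 13*sqrt(6))/1872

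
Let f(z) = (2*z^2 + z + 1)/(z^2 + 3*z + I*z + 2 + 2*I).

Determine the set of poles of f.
{-2, -1 - I}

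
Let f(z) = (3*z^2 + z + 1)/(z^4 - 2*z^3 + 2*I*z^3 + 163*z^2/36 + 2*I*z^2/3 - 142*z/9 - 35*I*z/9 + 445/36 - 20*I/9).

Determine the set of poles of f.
The singularities of f are the zeros of the denominator. Factoring,
  z^4 - 2*z^3 + 2*I*z^3 + 163*z^2/36 + 2*I*z^2/3 - 142*z/9 - 35*I*z/9 + 445/36 - 20*I/9 = (z + 1 - 2*I)*(z - 1 + 2*I/3)*(z - 3/2 + I/3)*(z - 1/2 + 3*I)
so the candidates are z = -1 + 2*I, z = 1 - 2*I/3, z = 3/2 - I/3, z = 1/2 - 3*I.

Check the numerator P(z) = 3*z^2 + z + 1 at each one:
  P(-1 + 2*I) = -9 - 10*I ≠ 0, so z = -1 + 2*I is a (simple) pole.
  P(1 - 2*I/3) = 11/3 - 14*I/3 ≠ 0, so z = 1 - 2*I/3 is a (simple) pole.
  P(3/2 - I/3) = 107/12 - 10*I/3 ≠ 0, so z = 3/2 - I/3 is a (simple) pole.
  P(1/2 - 3*I) = -99/4 - 12*I ≠ 0, so z = 1/2 - 3*I is a (simple) pole.

Poles of f: {-1 + 2*I, 1/2 - 3*I, 1 - 2*I/3, 3/2 - I/3}

Final answer: {-1 + 2*I, 1/2 - 3*I, 1 - 2*I/3, 3/2 - I/3}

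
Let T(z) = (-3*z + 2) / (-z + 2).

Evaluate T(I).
Substitute z = I:
  numerator:   -3*(I) + 2 = 2 - 3*I
  denominator: -(I) + 2 = 2 - I
T(I) = (2 - 3*I)/(2 - I); multiplying numerator and denominator by the conjugate 2 + I gives (7 - 4*I)/5 = 7/5 - 4*I/5

Final answer: 7/5 - 4*I/5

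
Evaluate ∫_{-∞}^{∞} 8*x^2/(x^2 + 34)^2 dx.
Let f(z) = 8*z^2/(z^2 + 34)^2. The denominator has no real zeros and deg Q - deg P = 2 ≥ 2, so the integral of f over the upper semicircle |z| = R tends to 0 as R → ∞. Closing the contour in the upper half-plane,
  ∫_{-∞}^{∞} f(x) dx = 2πi · Σ Res(f, z_k)  over the poles with Im z_k > 0.

Zeros of the denominator: z^2 + 34 = 0 gives z = ±sqrt(34)*I.
Upper half-plane: z = sqrt(34)*I (a pole of order 2).

Write f(z) = g(z)/(z - sqrt(34)*I)^2 with g(z) = 8*z^2/(z + sqrt(34)*I)^2. For a double pole, Res(f, z₀) = g'(z₀):
  g'(z) = 16*sqrt(34)*I*z/(z + sqrt(34)*I)^3
  Res(f, sqrt(34)*I) = g'(sqrt(34)*I) = -sqrt(34)*I/17

∫_{-∞}^{∞} f(x) dx = 2πi · (-sqrt(34)*I/17) = 2*sqrt(34)*pi/17

Final answer: 2*sqrt(34)*pi/17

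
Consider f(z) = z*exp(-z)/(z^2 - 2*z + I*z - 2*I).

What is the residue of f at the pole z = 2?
Write f(z) = P(z)/Q(z) with P(z) = z*exp(-z) and Q(z) = z^2 - 2*z + I*z - 2*I.
The denominator factors as Q(z) = (z - 2)*(z + I), so z = 2 is a simple zero of Q and P is analytic there; z = 2 is therefore a simple pole and
  Res(f, z₀) = P(z₀)/Q'(z₀).

Q'(z) = 2*z - 2 + I, so Q'(2) = 2 + I.
P(2) = 2*exp(-2).

Res(f, 2) = (2*exp(-2))/(2 + I) = (4/5 - 2*I/5)*exp(-2)

Final answer: (4/5 - 2*I/5)*exp(-2)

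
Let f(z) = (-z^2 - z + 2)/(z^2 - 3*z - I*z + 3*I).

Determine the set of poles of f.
The singularities of f are the zeros of the denominator. Factoring,
  z^2 - 3*z - I*z + 3*I = (z - I)*(z - 3)
so the candidates are z = I, z = 3.

Check the numerator P(z) = -z^2 - z + 2 at each one:
  P(I) = 3 - I ≠ 0, so z = I is a (simple) pole.
  P(3) = -10 ≠ 0, so z = 3 is a (simple) pole.

Poles of f: {I, 3}

Final answer: {I, 3}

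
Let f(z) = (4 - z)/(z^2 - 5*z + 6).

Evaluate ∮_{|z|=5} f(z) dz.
By the residue theorem, ∮_C f(z) dz = 2πi · (sum of the residues of f at the poles inside |z| = 5).

The denominator factors as (z - 2)*(z - 3), so the singularities of f are simple poles at z = 2, z = 3.
  |2|² = 4 < 25 = 5², so this pole is inside the contour.
  |3|² = 9 < 25 = 5², so this pole is inside the contour.

With P(z) = 4 - z and Q(z) = z^2 - 5*z + 6, each pole is simple, so Res(f, z₀) = P(z₀)/Q'(z₀) with Q'(z) = 2*z - 5.
  Res(f, 2) = P(2)/Q'(2) = (2)/(-1) = -2
  Res(f, 3) = P(3)/Q'(3) = (1)/(1) = 1

Sum of residues inside C: -1
∮_C f(z) dz = 2πi · (-1) = -2*I*pi

Final answer: -2*I*pi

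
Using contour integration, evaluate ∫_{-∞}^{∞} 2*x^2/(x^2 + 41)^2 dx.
sqrt(41)*pi/41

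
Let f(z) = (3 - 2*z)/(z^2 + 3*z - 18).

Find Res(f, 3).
Write f(z) = P(z)/Q(z) with P(z) = 3 - 2*z and Q(z) = z^2 + 3*z - 18.
The denominator factors as Q(z) = (z - 3)*(z + 6), so z = 3 is a simple zero of Q and P is analytic there; z = 3 is therefore a simple pole and
  Res(f, z₀) = P(z₀)/Q'(z₀).

Q'(z) = 2*z + 3, so Q'(3) = 9.
P(3) = -3.

Res(f, 3) = (-3)/(9) = -1/3

Final answer: -1/3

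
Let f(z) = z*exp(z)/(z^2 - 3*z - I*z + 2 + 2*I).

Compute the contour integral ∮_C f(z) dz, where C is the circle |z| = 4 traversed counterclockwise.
By the residue theorem, ∮_C f(z) dz = 2πi · (sum of the residues of f at the poles inside |z| = 4).

The denominator factors as (z - 2)*(z - 1 - I), so the singularities of f are simple poles at z = 2, z = 1 + I.
  |2|² = 4 < 16 = 4², so this pole is inside the contour.
  |1 + I|² = 2 < 16 = 4², so this pole is inside the contour.

With P(z) = z*exp(z) and Q(z) = z^2 - 3*z - I*z + 2 + 2*I, each pole is simple, so Res(f, z₀) = P(z₀)/Q'(z₀) with Q'(z) = 2*z - 3 - I.
  Res(f, 2) = P(2)/Q'(2) = (2*exp(2))/(1 - I) = (1 + I)*exp(2)
  Res(f, 1 + I) = P(1 + I)/Q'(1 + I) = ((1 + I)*exp(1 + I))/(-1 + I) = -I*exp(1 + I)

Sum of residues inside C: -I*exp(1 + I) + (1 + I)*exp(2)
∮_C f(z) dz = 2πi · (-I*exp(1 + I) + (1 + I)*exp(2)) = 2*pi*exp(1 + I) + pi*(-2 + 2*I)*exp(2)

Final answer: 2*pi*exp(1 + I) + pi*(-2 + 2*I)*exp(2)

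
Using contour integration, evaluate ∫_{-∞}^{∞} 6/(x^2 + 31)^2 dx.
3*sqrt(31)*pi/961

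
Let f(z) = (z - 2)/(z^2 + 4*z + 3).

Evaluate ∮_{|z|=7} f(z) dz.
By the residue theorem, ∮_C f(z) dz = 2πi · (sum of the residues of f at the poles inside |z| = 7).

The denominator factors as (z + 1)*(z + 3), so the singularities of f are simple poles at z = -1, z = -3.
  |-1|² = 1 < 49 = 7², so this pole is inside the contour.
  |-3|² = 9 < 49 = 7², so this pole is inside the contour.

With P(z) = z - 2 and Q(z) = z^2 + 4*z + 3, each pole is simple, so Res(f, z₀) = P(z₀)/Q'(z₀) with Q'(z) = 2*z + 4.
  Res(f, -1) = P(-1)/Q'(-1) = (-3)/(2) = -3/2
  Res(f, -3) = P(-3)/Q'(-3) = (-5)/(-2) = 5/2

Sum of residues inside C: 1
∮_C f(z) dz = 2πi · (1) = 2*I*pi

Final answer: 2*I*pi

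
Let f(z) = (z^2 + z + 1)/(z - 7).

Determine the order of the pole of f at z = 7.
1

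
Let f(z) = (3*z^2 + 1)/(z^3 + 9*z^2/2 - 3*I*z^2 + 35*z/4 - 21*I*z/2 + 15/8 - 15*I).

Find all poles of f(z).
The singularities of f are the zeros of the denominator. Factoring,
  z^3 + 9*z^2/2 - 3*I*z^2 + 35*z/4 - 21*I*z/2 + 15/8 - 15*I = (z + 3/2 - 3*I)*(z + 1 - 3*I/2)*(z + 2 + 3*I/2)
so the candidates are z = -3/2 + 3*I, z = -1 + 3*I/2, z = -2 - 3*I/2.

Check the numerator P(z) = 3*z^2 + 1 at each one:
  P(-3/2 + 3*I) = -77/4 - 27*I ≠ 0, so z = -3/2 + 3*I is a (simple) pole.
  P(-1 + 3*I/2) = -11/4 - 9*I ≠ 0, so z = -1 + 3*I/2 is a (simple) pole.
  P(-2 - 3*I/2) = 25/4 + 18*I ≠ 0, so z = -2 - 3*I/2 is a (simple) pole.

Poles of f: {-2 - 3*I/2, -3/2 + 3*I, -1 + 3*I/2}

Final answer: {-2 - 3*I/2, -3/2 + 3*I, -1 + 3*I/2}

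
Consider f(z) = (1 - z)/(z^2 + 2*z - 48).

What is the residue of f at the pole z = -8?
-9/14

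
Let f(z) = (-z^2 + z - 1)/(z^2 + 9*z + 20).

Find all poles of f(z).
{-5, -4}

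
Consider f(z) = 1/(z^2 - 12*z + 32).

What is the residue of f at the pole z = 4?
Write f(z) = P(z)/Q(z) with P(z) = 1 and Q(z) = z^2 - 12*z + 32.
The denominator factors as Q(z) = (z - 8)*(z - 4), so z = 4 is a simple zero of Q and P is analytic there; z = 4 is therefore a simple pole and
  Res(f, z₀) = P(z₀)/Q'(z₀).

Q'(z) = 2*z - 12, so Q'(4) = -4.
P(4) = 1.

Res(f, 4) = (1)/(-4) = -1/4

Final answer: -1/4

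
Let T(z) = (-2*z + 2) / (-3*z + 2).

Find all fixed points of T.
T(z) = z means -2*z + 2 = z*(-3*z + 2), i.e.
  -3*z^2 + 4*z - 2 = 0.
Discriminant: (4)^2 - 4*(-3)*(-2) = -8, so the roots are complex conjugates.
  z = (-4 ± I*sqrt(8))/(2*(-3))
Fixed points: {2/3 - sqrt(2)*I/3, 2/3 + sqrt(2)*I/3}

Final answer: {2/3 - sqrt(2)*I/3, 2/3 + sqrt(2)*I/3}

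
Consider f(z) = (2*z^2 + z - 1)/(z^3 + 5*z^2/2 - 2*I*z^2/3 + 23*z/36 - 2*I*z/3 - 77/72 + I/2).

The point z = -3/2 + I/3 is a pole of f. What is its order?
Factor the denominator:
  z^3 + 5*z^2/2 - 2*I*z^2/3 + 23*z/36 - 2*I*z/3 - 77/72 + I/2 = (z + 3/2 - I/3)^2*(z - 1/2)

The numerator P(z) = 2*z^2 + z - 1 has P(-3/2 + I/3) = 16/9 - 5*I/3 ≠ 0, so no factor of (z + 3/2 - I/3) cancels.
Near z = -3/2 + I/3 we can therefore write f(z) = g(z)/(z + 3/2 - I/3)^2 with g analytic at -3/2 + I/3 and g(-3/2 + I/3) ≠ 0 (g is the numerator divided by the remaining denominator factors).

Hence z = -3/2 + I/3 is a pole of order 2.

Final answer: 2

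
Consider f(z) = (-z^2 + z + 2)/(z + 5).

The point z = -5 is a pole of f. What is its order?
1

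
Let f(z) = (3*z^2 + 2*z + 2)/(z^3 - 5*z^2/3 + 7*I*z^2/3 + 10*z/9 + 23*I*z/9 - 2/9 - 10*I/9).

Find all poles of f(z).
The singularities of f are the zeros of the denominator. Factoring,
  z^3 - 5*z^2/3 + 7*I*z^2/3 + 10*z/9 + 23*I*z/9 - 2/9 - 10*I/9 = (z - 2 + 3*I)*(z - 1/3)*(z + 2/3 - 2*I/3)
so the candidates are z = 2 - 3*I, z = 1/3, z = -2/3 + 2*I/3.

Check the numerator P(z) = 3*z^2 + 2*z + 2 at each one:
  P(2 - 3*I) = -9 - 42*I ≠ 0, so z = 2 - 3*I is a (simple) pole.
  P(1/3) = 3 ≠ 0, so z = 1/3 is a (simple) pole.
  P(-2/3 + 2*I/3) = 2/3 - 4*I/3 ≠ 0, so z = -2/3 + 2*I/3 is a (simple) pole.

Poles of f: {-2/3 + 2*I/3, 1/3, 2 - 3*I}

Final answer: {-2/3 + 2*I/3, 1/3, 2 - 3*I}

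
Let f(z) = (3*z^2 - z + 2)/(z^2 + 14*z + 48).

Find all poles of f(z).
{-8, -6}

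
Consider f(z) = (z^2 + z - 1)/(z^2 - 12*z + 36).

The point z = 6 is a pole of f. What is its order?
2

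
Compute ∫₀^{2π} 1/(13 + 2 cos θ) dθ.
Let J = ∫₀^{2π} dθ/(13 + 2 cos θ).
Put z = e^{iθ}: then cos θ = (z + 1/z)/2, dθ = dz/(iz), and z runs once counterclockwise around |z| = 1:
  J = ∮_{|z|=1} 1/(13 + 2*(z + 1/z)/2) · dz/(iz) = (2/i) ∮_{|z|=1} dz/(2*z^2 + 26*z + 2).
The roots of 2*z^2 + 26*z + 2 are z = (-13 ± sqrt(13^2 - 2^2))/2, with sqrt(165) = sqrt(165); their product is 1, so only z₊ = -13/2 + sqrt(165)/2 lies inside the unit circle (z₋ = -13/2 - sqrt(165)/2 lies outside).
z₊ is a simple zero of q(z) = 2*z^2 + 26*z + 2, so Res(1/q, z₊) = 1/q'(z₊) with q'(z) = 4*z + 26; and q'(z₊) = 2*(z₊ - z₋) = 2*sqrt(165).
Therefore J = (2/i) · 2πi · 1/(2*sqrt(165)) = 2*pi/(sqrt(165)) = 2*sqrt(165)*pi/165

Final answer: 2*sqrt(165)*pi/165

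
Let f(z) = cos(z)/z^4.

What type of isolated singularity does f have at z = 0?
Write f(z) = g(z)/z^4 with g(z) = cos(z).
g is entire and g(0) = 1 ≠ 0, so no factor of (z) cancels: the Laurent expansion of f about z = 0 starts at the power -4, i.e. lim_{z→z₀} (z - z₀)^4 f(z) = 1 is finite and nonzero.
So z = 0 is a pole of order 4.

Final answer: pole of order 4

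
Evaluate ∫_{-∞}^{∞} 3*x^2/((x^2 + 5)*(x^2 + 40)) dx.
Let f(z) = 3*z^2/((z^2 + 5)*(z^2 + 40)). The denominator has no real zeros and deg Q - deg P = 2 ≥ 2, so the integral of f over the upper semicircle |z| = R tends to 0 as R → ∞. Closing the contour in the upper half-plane,
  ∫_{-∞}^{∞} f(x) dx = 2πi · Σ Res(f, z_k)  over the poles with Im z_k > 0.

Zeros of the denominator: z^2 + 5 = 0 gives z = ±sqrt(5)*I; z^2 + 40 = 0 gives z = ±2*sqrt(10)*I.
Upper half-plane: z = 2*sqrt(10)*I, z = sqrt(5)*I (simple).

Each pole is a simple zero of Q(z) = z^4 + 45*z^2 + 200, so Res(f, z₀) = P(z₀)/Q'(z₀) with P(z) = 3*z^2, Q'(z) = 4*z^3 + 90*z:
  Res(f, 2*sqrt(10)*I) = (-120)/(-140*sqrt(10)*I) = -3*sqrt(10)*I/35
  Res(f, sqrt(5)*I) = (-15)/(70*sqrt(5)*I) = 3*sqrt(5)*I/70

Sum of residues: 3*I*(-2*sqrt(10) + sqrt(5))/70
∫_{-∞}^{∞} f(x) dx = 2πi · (3*I*(-2*sqrt(10) + sqrt(5))/70) = 3*pi*(-sqrt(5) + 2*sqrt(10))/35

Final answer: 3*pi*(-sqrt(5) + 2*sqrt(10))/35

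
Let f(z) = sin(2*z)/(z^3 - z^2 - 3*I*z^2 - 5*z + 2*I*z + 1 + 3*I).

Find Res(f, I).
-I*sinh(2)/2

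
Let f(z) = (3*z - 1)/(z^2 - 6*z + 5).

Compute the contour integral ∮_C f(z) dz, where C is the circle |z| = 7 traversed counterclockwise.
By the residue theorem, ∮_C f(z) dz = 2πi · (sum of the residues of f at the poles inside |z| = 7).

The denominator factors as (z - 5)*(z - 1), so the singularities of f are simple poles at z = 5, z = 1.
  |5|² = 25 < 49 = 7², so this pole is inside the contour.
  |1|² = 1 < 49 = 7², so this pole is inside the contour.

With P(z) = 3*z - 1 and Q(z) = z^2 - 6*z + 5, each pole is simple, so Res(f, z₀) = P(z₀)/Q'(z₀) with Q'(z) = 2*z - 6.
  Res(f, 5) = P(5)/Q'(5) = (14)/(4) = 7/2
  Res(f, 1) = P(1)/Q'(1) = (2)/(-4) = -1/2

Sum of residues inside C: 3
∮_C f(z) dz = 2πi · (3) = 6*I*pi

Final answer: 6*I*pi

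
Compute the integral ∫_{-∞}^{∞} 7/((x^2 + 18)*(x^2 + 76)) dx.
Let f(z) = 7/((z^2 + 18)*(z^2 + 76)). The denominator has no real zeros and deg Q - deg P = 4 ≥ 2, so the integral of f over the upper semicircle |z| = R tends to 0 as R → ∞. Closing the contour in the upper half-plane,
  ∫_{-∞}^{∞} f(x) dx = 2πi · Σ Res(f, z_k)  over the poles with Im z_k > 0.

Zeros of the denominator: z^2 + 18 = 0 gives z = ±3*sqrt(2)*I; z^2 + 76 = 0 gives z = ±2*sqrt(19)*I.
Upper half-plane: z = 2*sqrt(19)*I, z = 3*sqrt(2)*I (simple).

Each pole is a simple zero of Q(z) = z^4 + 94*z^2 + 1368, so Res(f, z₀) = P(z₀)/Q'(z₀) with P(z) = 7, Q'(z) = 4*z^3 + 188*z:
  Res(f, 2*sqrt(19)*I) = (7)/(-232*sqrt(19)*I) = 7*sqrt(19)*I/4408
  Res(f, 3*sqrt(2)*I) = (7)/(348*sqrt(2)*I) = -7*sqrt(2)*I/696

Sum of residues: 7*I*(-19*sqrt(2) + 3*sqrt(19))/13224
∫_{-∞}^{∞} f(x) dx = 2πi · (7*I*(-19*sqrt(2) + 3*sqrt(19))/13224) = 7*pi*(-3*sqrt(19) + 19*sqrt(2))/6612

Final answer: 7*pi*(-3*sqrt(19) + 19*sqrt(2))/6612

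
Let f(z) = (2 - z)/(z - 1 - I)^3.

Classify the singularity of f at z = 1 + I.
Write f(z) = g(z)/(z - 1 - I)^3 with g(z) = 2 - z.
g is entire and g(1 + I) = 1 - I ≠ 0, so no factor of (z - 1 - I) cancels: the Laurent expansion of f about z = 1 + I starts at the power -3, i.e. lim_{z→z₀} (z - z₀)^3 f(z) = 1 - I is finite and nonzero.
So z = 1 + I is a pole of order 3.

Final answer: pole of order 3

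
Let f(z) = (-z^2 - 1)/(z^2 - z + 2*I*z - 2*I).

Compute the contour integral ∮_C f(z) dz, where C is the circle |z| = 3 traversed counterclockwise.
pi*(-4 - 2*I)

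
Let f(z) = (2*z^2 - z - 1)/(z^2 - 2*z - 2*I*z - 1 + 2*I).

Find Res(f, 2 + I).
Write f(z) = P(z)/Q(z) with P(z) = 2*z^2 - z - 1 and Q(z) = z^2 - 2*z - 2*I*z - 1 + 2*I.
The denominator factors as Q(z) = (z - 2 - I)*(z - I), so z = 2 + I is a simple zero of Q and P is analytic there; z = 2 + I is therefore a simple pole and
  Res(f, z₀) = P(z₀)/Q'(z₀).

Q'(z) = 2*z - 2 - 2*I, so Q'(2 + I) = 2.
P(2 + I) = 3 + 7*I.

Res(f, 2 + I) = (3 + 7*I)/(2) = 3/2 + 7*I/2

Final answer: 3/2 + 7*I/2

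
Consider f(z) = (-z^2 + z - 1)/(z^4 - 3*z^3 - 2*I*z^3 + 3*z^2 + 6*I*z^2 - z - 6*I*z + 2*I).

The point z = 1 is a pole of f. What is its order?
Factor the denominator:
  z^4 - 3*z^3 - 2*I*z^3 + 3*z^2 + 6*I*z^2 - z - 6*I*z + 2*I = (z - 1)^3*(z - 2*I)

The numerator P(z) = -z^2 + z - 1 has P(1) = -1 ≠ 0, so no factor of (z - 1) cancels.
Near z = 1 we can therefore write f(z) = g(z)/(z - 1)^3 with g analytic at 1 and g(1) ≠ 0 (g is the numerator divided by the remaining denominator factors).

Hence z = 1 is a pole of order 3.

Final answer: 3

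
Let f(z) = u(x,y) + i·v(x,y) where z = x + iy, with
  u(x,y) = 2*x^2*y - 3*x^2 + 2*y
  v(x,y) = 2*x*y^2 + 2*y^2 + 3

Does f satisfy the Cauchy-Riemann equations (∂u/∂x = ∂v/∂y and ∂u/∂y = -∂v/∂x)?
∂u/∂x = 4*x*y - 6*x
∂v/∂y = 4*x*y + 4*y
∂u/∂y = 2*x^2 + 2
∂v/∂x = 2*y^2
∂u/∂x ≠ ∂v/∂y and ∂u/∂y ≠ -∂v/∂x; the Cauchy-Riemann equations are not satisfied, so f is not analytic.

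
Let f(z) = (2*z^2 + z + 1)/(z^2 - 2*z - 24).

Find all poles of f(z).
The singularities of f are the zeros of the denominator. Factoring,
  z^2 - 2*z - 24 = (z + 4)*(z - 6)
so the candidates are z = -4, z = 6.

Check the numerator P(z) = 2*z^2 + z + 1 at each one:
  P(-4) = 29 ≠ 0, so z = -4 is a (simple) pole.
  P(6) = 79 ≠ 0, so z = 6 is a (simple) pole.

Poles of f: {-4, 6}

Final answer: {-4, 6}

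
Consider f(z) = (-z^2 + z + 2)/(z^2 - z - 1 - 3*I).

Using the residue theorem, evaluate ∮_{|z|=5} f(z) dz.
By the residue theorem, ∮_C f(z) dz = 2πi · (sum of the residues of f at the poles inside |z| = 5).

The denominator factors as (z + 1 + I)*(z - 2 - I), so the singularities of f are simple poles at z = -1 - I, z = 2 + I.
  |-1 - I|² = 2 < 25 = 5², so this pole is inside the contour.
  |2 + I|² = 5 < 25 = 5², so this pole is inside the contour.

With P(z) = -z^2 + z + 2 and Q(z) = z^2 - z - 1 - 3*I, each pole is simple, so Res(f, z₀) = P(z₀)/Q'(z₀) with Q'(z) = 2*z - 1.
  Res(f, -1 - I) = P(-1 - I)/Q'(-1 - I) = (1 - 3*I)/(-3 - 2*I) = 3/13 + 11*I/13
  Res(f, 2 + I) = P(2 + I)/Q'(2 + I) = (1 - 3*I)/(3 + 2*I) = -3/13 - 11*I/13

Sum of residues inside C: 0
∮_C f(z) dz = 2πi · (0) = 0

Final answer: 0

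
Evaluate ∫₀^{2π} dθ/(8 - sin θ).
Call the integral J. The integrand is 2π-periodic and we integrate over a full period, so shifting θ does not change the value (θ → θ + π/2 turns sin θ into cos θ; θ → θ + π flips the sign of the trig term). Hence
  J = ∫₀^{2π} dθ/(8 + cos θ).
Put z = e^{iθ}: then cos θ = (z + 1/z)/2, dθ = dz/(iz), and z runs once counterclockwise around |z| = 1:
  J = ∮_{|z|=1} 1/(8 + (z + 1/z)/2) · dz/(iz) = (2/i) ∮_{|z|=1} dz/(z^2 + 16*z + 1).
The roots of z^2 + 16*z + 1 are z = (-8 ± sqrt(8^2 - 1^2)), with sqrt(63) = 3*sqrt(7); their product is 1, so only z₊ = -8 + 3*sqrt(7) lies inside the unit circle (z₋ = -8 - 3*sqrt(7) lies outside).
z₊ is a simple zero of q(z) = z^2 + 16*z + 1, so Res(1/q, z₊) = 1/q'(z₊) with q'(z) = 2*z + 16; and q'(z₊) = (z₊ - z₋) = 6*sqrt(7).
Therefore J = (2/i) · 2πi · 1/(6*sqrt(7)) = 2*pi/(3*sqrt(7)) = 2*sqrt(7)*pi/21

Final answer: 2*sqrt(7)*pi/21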